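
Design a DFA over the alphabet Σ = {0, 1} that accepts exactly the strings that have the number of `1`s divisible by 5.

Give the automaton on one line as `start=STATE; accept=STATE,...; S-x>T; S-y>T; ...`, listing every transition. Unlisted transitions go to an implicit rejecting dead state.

start=q0; accept=q0; q0-0>q0; q0-1>q1; q1-0>q1; q1-1>q2; q2-0>q2; q2-1>q3; q3-0>q3; q3-1>q4; q4-0>q4; q4-1>q0

The only thing that matters is how many `1`s have appeared, reduced mod 5. Use one state per residue: q0 for 0, …, q4 for 4. Reading `1` moves to the next residue; anything else stays put. q0 is accepting.
A 5-state machine:
        0   1  
>* q0   q0  q1 
   q1   q1  q2 
   q2   q2  q3 
   q3   q3  q4 
   q4   q4  q0 
(> = start, * = accepting)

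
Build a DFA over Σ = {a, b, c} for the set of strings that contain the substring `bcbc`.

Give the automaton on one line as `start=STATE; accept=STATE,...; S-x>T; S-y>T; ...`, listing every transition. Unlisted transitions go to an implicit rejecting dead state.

States S0..S3 record the length of the longest prefix of `bcbc` that matches the current input suffix. Reaching S4 means `bcbc` has been seen, and we stay there forever. Accept from S4.
        a   b   c  
>  S0   S0  S1  S0 
   S1   S0  S1  S2 
   S2   S0  S3  S0 
   S3   S0  S1  S4 
 * S4   S4  S4  S4 
(> = start, * = accepting)

start=S0; accept=S4; S0-a>S0; S0-b>S1; S0-c>S0; S1-a>S0; S1-b>S1; S1-c>S2; S2-a>S0; S2-b>S3; S2-c>S0; S3-a>S0; S3-b>S1; S3-c>S4; S4-a>S4; S4-b>S4; S4-c>S4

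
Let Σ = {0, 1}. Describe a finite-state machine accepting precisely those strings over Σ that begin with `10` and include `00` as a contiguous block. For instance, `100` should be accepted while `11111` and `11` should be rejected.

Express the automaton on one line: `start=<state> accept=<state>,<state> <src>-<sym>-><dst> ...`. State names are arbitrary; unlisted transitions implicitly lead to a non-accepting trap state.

start=A accept=E A-0->B A-1->C B-0->B B-1->B C-0->D C-1->B D-0->E D-1->F E-0->E E-1->E F-0->D F-1->F

Handle the two conditions separately and then intersect. The first has 4 states tracking whether the input so far still matches the prefix `10`; the second has 3 states tracking whether and how much of `00` has been seen. A product state is a pair (one from each), accepting exactly when both do. Equivalent product states are then merged.
6 states suffice.
       0  1 
>  A   B  C 
   B   B  B 
   C   D  B 
   D   E  F 
 * E   E  E 
   F   D  F 
(> = start, * = accepting)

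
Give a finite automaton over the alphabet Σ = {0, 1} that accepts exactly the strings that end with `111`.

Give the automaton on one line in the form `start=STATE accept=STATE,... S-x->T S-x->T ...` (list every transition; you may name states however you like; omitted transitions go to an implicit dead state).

Let each state record the length of the longest suffix of the input read so far that is also a prefix of `111`. S1 means the last symbol is `1`; S2 means the last 2 symbols are `11`; S3 means the last 3 symbols are `111`. Accept only at S3, where the string currently ends in `111`.
4 states suffice.
        0   1  
>  S0   S0  S1 
   S1   S0  S2 
   S2   S0  S3 
 * S3   S0  S3 
(> = start, * = accepting)

start=S0 accept=S3 S0-0->S0 S0-1->S1 S1-0->S0 S1-1->S2 S2-0->S0 S2-1->S3 S3-0->S0 S3-1->S3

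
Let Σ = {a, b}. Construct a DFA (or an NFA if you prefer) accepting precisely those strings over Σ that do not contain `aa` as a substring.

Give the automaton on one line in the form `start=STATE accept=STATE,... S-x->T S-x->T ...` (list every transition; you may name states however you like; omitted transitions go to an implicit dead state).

start=q0 accept=q0,q1 q0-a->q1 q0-b->q0 q1-a->q2 q1-b->q0 q2-a->q2 q2-b->q2

Track partial matches of the forbidden pattern `aa`. State q2 is a dead state reached once `aa` has occurred; every other state accepts. q0 means no part of `aa` is currently matched.
A 3-state machine:
        a   b  
>* q0   q1  q0 
 * q1   q2  q0 
   q2   q2  q2 
(> = start, * = accepting)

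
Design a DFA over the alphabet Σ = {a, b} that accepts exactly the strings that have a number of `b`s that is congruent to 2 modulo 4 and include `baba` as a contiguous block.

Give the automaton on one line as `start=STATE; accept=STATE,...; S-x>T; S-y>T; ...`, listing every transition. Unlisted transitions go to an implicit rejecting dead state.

start=S0; accept=S8; S0-a>S0; S0-b>S1; S1-a>S2; S1-b>S3; S2-a>S4; S2-b>S5; S3-a>S6; S3-b>S7; S4-a>S4; S4-b>S3; S5-a>S8; S5-b>S7; S6-a>S9; S6-b>S10; S7-a>S11; S7-b>S12; S8-a>S8; S8-b>S13; S9-a>S9; S9-b>S7; S10-a>S13; S10-b>S12; S11-a>S14; S11-b>S15; S12-a>S16; S12-b>S1; S13-a>S13; S13-b>S17; S14-a>S14; S14-b>S12; S15-a>S17; S15-b>S1; S16-a>S0; S16-b>S18; S17-a>S17; S17-b>S19; S18-a>S19; S18-b>S3; S19-a>S19; S19-b>S8

Build one automaton per condition and run them in lockstep. The first has 4 states tracking the count of `b`s modulo 4; the second has 5 states tracking whether and how much of `baba` has been seen. A product state is a pair (one from each), accepting exactly when both do.
A 20-state machine:
          a    b  
>  S0     S0   S1 
   S1     S2   S3 
   S2     S4   S5 
   S3     S6   S7 
   S4     S4   S3 
   S5     S8   S7 
   S6     S9  S10 
   S7    S11  S12 
 * S8     S8  S13 
   S9     S9   S7 
   S10   S13  S12 
   S11   S14  S15 
   S12   S16   S1 
   S13   S13  S17 
   S14   S14  S12 
   S15   S17   S1 
   S16    S0  S18 
   S17   S17  S19 
   S18   S19   S3 
   S19   S19   S8 
(> = start, * = accepting)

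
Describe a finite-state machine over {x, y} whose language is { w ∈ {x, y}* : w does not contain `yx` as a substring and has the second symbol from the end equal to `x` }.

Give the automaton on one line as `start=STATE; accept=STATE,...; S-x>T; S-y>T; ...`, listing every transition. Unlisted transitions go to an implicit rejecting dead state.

Handle the two conditions separately and then intersect. The first has 3 states tracking partial matches of the forbidden pattern `yx`; the second has 7 states tracking the last 2 symbols read. A product state is a pair (one from each), accepting exactly when both do.
With 10 states:
        x   y  
>  q0   q1  q2 
   q1   q3  q4 
   q2   q5  q6 
 * q3   q3  q4 
 * q4   q5  q6 
   q5   q7  q8 
   q6   q5  q6 
   q7   q7  q8 
   q8   q5  q9 
   q9   q5  q9 
(> = start, * = accepting)

start=q0; accept=q3,q4; q0-x>q1; q0-y>q2; q1-x>q3; q1-y>q4; q2-x>q5; q2-y>q6; q3-x>q3; q3-y>q4; q4-x>q5; q4-y>q6; q5-x>q7; q5-y>q8; q6-x>q5; q6-y>q6; q7-x>q7; q7-y>q8; q8-x>q5; q8-y>q9; q9-x>q5; q9-y>q9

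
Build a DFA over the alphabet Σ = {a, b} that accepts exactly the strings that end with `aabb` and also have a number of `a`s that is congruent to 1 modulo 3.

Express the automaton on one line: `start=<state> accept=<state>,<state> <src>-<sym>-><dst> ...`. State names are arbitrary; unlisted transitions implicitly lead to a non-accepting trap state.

start=s0 accept=s14 s0-a->s1 s0-b->s0 s1-a->s2 s1-b->s3 s2-a->s4 s2-b->s5 s3-a->s6 s3-b->s3 s4-a->s7 s4-b->s8 s5-a->s9 s5-b->s10 s6-a->s4 s6-b->s11 s7-a->s2 s7-b->s12 s8-a->s1 s8-b->s13 s9-a->s7 s9-b->s0 s10-a->s9 s10-b->s11 s11-a->s9 s11-b->s11 s12-a->s6 s12-b->s14 s13-a->s1 s13-b->s0 s14-a->s6 s14-b->s3

Run two small machines in parallel and take their product. The first has 5 states tracking how much of the suffix `aabb` has currently been matched; the second has 3 states tracking the count of `a`s modulo 3. A product state is a pair (one from each), accepting exactly when both do.
A 15-state machine:
          a    b  
>  s0     s1   s0 
   s1     s2   s3 
   s2     s4   s5 
   s3     s6   s3 
   s4     s7   s8 
   s5     s9  s10 
   s6     s4  s11 
   s7     s2  s12 
   s8     s1  s13 
   s9     s7   s0 
   s10    s9  s11 
   s11    s9  s11 
   s12    s6  s14 
   s13    s1   s0 
 * s14    s6   s3 
(> = start, * = accepting)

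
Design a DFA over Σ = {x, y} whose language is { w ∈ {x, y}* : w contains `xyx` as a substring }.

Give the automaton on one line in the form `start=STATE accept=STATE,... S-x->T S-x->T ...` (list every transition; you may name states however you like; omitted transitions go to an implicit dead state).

start=A accept=D A-x->B A-y->A B-x->B B-y->C C-x->D C-y->A D-x->D D-y->D

Track how much of `xyx` has been matched so far: state A is no progress, D is the absorbing accept state reached once `xyx` has occurred. Intermediate states record partial matches; on a mismatch, fall back to the longest reusable overlap.
       x  y 
>  A   B  A 
   B   B  C 
   C   D  A 
 * D   D  D 
(> = start, * = accepting)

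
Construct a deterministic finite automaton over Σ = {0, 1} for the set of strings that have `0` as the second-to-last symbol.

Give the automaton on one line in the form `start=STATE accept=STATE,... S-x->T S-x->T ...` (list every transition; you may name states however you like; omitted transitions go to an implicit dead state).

start=s0 accept=s3,s4 s0-0->s1 s0-1->s2 s1-0->s3 s1-1->s4 s2-0->s5 s2-1->s6 s3-0->s3 s3-1->s4 s4-0->s5 s4-1->s6 s5-0->s3 s5-1->s4 s6-0->s5 s6-1->s6

A DFA must remember the last 2 symbols (since which symbol is second-to-last isn't known until the input ends). Use one state per possible window of the last ≤2 symbols; accept from those whose window starts with `0`.
With 7 states:
        0   1  
>  s0   s1  s2 
   s1   s3  s4 
   s2   s5  s6 
 * s3   s3  s4 
 * s4   s5  s6 
   s5   s3  s4 
   s6   s5  s6 
(> = start, * = accepting)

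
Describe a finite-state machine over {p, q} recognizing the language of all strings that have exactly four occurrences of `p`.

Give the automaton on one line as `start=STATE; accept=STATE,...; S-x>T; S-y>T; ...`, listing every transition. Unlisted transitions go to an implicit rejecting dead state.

start=s0; accept=s4; s0-p>s1; s0-q>s0; s1-p>s2; s1-q>s1; s2-p>s3; s2-q>s2; s3-p>s4; s3-q>s3; s4-p>s5; s4-q>s4; s5-p>s5; s5-q>s5

Count `p`s, saturating at 5: states s0 through s4 mean 0 through 4 `p`s seen; s5 means more than 4. Each `p` increments (capped at s5); other symbols loop. Accept from {s4}.
        p   q  
>  s0   s1  s0 
   s1   s2  s1 
   s2   s3  s2 
   s3   s4  s3 
 * s4   s5  s4 
   s5   s5  s5 
(> = start, * = accepting)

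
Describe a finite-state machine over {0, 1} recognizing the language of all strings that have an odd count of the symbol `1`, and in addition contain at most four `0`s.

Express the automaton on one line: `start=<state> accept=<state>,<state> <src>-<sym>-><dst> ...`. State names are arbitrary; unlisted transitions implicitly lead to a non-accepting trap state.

start=S0 accept=S2,S4,S6,S8,S10 S0-0->S1 S0-1->S2 S1-0->S3 S1-1->S4 S2-0->S4 S2-1->S0 S3-0->S5 S3-1->S6 S4-0->S6 S4-1->S1 S5-0->S7 S5-1->S8 S6-0->S8 S6-1->S3 S7-0->S9 S7-1->S10 S8-0->S10 S8-1->S5 S9-0->S9 S9-1->S9 S10-0->S9 S10-1->S7

Run two small machines in parallel and take their product. One (2 states) tracks the count of `1`s modulo 2; the other (6 states) tracks the count of `0`s, saturating at 5. Each combined state is a pair, one component from each; accept when both components accept. After merging equivalent states the machine shrinks.
An 11-state machine:
          0    1  
>  S0     S1   S2 
   S1     S3   S4 
 * S2     S4   S0 
   S3     S5   S6 
 * S4     S6   S1 
   S5     S7   S8 
 * S6     S8   S3 
   S7     S9  S10 
 * S8    S10   S5 
   S9     S9   S9 
 * S10    S9   S7 
(> = start, * = accepting)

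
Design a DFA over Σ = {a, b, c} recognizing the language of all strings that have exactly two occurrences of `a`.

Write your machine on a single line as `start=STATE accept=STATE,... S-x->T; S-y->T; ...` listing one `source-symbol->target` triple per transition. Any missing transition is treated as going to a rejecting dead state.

Count `a`s, saturating at 3: states q0 through q2 mean 0 through 2 `a`s seen; q3 means more than 2. Each `a` increments (capped at q3); other symbols loop. Accept from {q2}.
4 states suffice.
        a   b   c  
>  q0   q1  q0  q0 
   q1   q2  q1  q1 
 * q2   q3  q2  q2 
   q3   q3  q3  q3 
(> = start, * = accepting)

start=q0; accept=q2; q0-a->q1; q0-b->q0; q0-c->q0; q1-a->q2; q1-b->q1; q1-c->q1; q2-a->q3; q2-b->q2; q2-c->q2; q3-a->q3; q3-b->q3; q3-c->q3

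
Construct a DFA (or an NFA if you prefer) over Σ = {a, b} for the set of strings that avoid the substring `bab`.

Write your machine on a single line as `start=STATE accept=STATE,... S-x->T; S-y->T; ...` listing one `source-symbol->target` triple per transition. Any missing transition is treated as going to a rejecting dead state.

This is the complement of 'contains `bab`'. Use the same substring-matching states — q0 through q3 holding how much of `bab` has just been matched — but flip the accepting set: everything except the trap q3 accepts.
A 4-state machine:
        a   b  
>* q0   q0  q1 
 * q1   q2  q1 
 * q2   q0  q3 
   q3   q3  q3 
(> = start, * = accepting)

start=q0; accept=q0,q1,q2; q0-a->q0; q0-b->q1; q1-a->q2; q1-b->q1; q2-a->q0; q2-b->q3; q3-a->q3; q3-b->q3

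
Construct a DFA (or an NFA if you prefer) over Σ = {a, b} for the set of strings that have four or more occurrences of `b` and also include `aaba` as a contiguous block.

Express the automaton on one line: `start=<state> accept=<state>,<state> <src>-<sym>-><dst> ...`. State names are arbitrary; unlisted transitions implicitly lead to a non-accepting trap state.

start=S0 accept=S19 S0-a->S1 S0-b->S2 S1-a->S3 S1-b->S2 S2-a->S4 S2-b->S5 S3-a->S3 S3-b->S6 S4-a->S7 S4-b->S5 S5-a->S8 S5-b->S9 S6-a->S10 S6-b->S5 S7-a->S7 S7-b->S11 S8-a->S12 S8-b->S9 S9-a->S13 S9-b->S9 S10-a->S10 S10-b->S14 S11-a->S14 S11-b->S9 S12-a->S12 S12-b->S15 S13-a->S16 S13-b->S9 S14-a->S14 S14-b->S17 S15-a->S17 S15-b->S9 S16-a->S16 S16-b->S18 S17-a->S17 S17-b->S19 S18-a->S19 S18-b->S9 S19-a->S19 S19-b->S19

Build one automaton per condition and run them in lockstep. The first has 6 states tracking the count of `b`s, saturating at 5; the second has 5 states tracking whether and how much of `aaba` has been seen. A product state is a pair (one from each), accepting exactly when both do. Equivalent product states are then merged.
A 20-state machine:
          a    b  
>  S0     S1   S2 
   S1     S3   S2 
   S2     S4   S5 
   S3     S3   S6 
   S4     S7   S5 
   S5     S8   S9 
   S6    S10   S5 
   S7     S7  S11 
   S8    S12   S9 
   S9    S13   S9 
   S10   S10  S14 
   S11   S14   S9 
   S12   S12  S15 
   S13   S16   S9 
   S14   S14  S17 
   S15   S17   S9 
   S16   S16  S18 
   S17   S17  S19 
   S18   S19   S9 
 * S19   S19  S19 
(> = start, * = accepting)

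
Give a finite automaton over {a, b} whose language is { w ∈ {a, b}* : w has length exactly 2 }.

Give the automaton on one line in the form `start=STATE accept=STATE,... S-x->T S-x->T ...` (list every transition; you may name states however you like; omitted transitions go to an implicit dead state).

start=s0 accept=s2 s0-a->s1 s0-b->s1 s1-a->s2 s1-b->s2 s2-a->s3 s2-b->s3 s3-a->s3 s3-b->s3

We only need to distinguish lengths 0, 1, …, 2, and '>2'. Chain s0 → s1 → s2 → s3 on every symbol, with s3 looping. Accepting states: {s2}.
A 4-state machine:
        a   b  
>  s0   s1  s1 
   s1   s2  s2 
 * s2   s3  s3 
   s3   s3  s3 
(> = start, * = accepting)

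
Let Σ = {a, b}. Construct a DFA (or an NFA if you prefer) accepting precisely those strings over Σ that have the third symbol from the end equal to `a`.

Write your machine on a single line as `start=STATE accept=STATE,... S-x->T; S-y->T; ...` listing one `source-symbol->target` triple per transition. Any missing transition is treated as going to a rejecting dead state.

A DFA must remember the last 3 symbols (since which symbol is third-to-last isn't known until the input ends). Use one state per possible window of the last ≤3 symbols; accept from those whose window starts with `a`.
15 states suffice.
          a    b  
>  s0     s1   s2 
   s1     s3   s4 
   s2     s5   s6 
   s3     s7   s8 
   s4     s9  s10 
   s5    s11  s12 
   s6    s13  s14 
 * s7     s7   s8 
 * s8     s9  s10 
 * s9    s11  s12 
 * s10   s13  s14 
   s11    s7   s8 
   s12    s9  s10 
   s13   s11  s12 
   s14   s13  s14 
(> = start, * = accepting)

start=s0; accept=s7,s8,s9,s10; s0-a->s1; s0-b->s2; s1-a->s3; s1-b->s4; s2-a->s5; s2-b->s6; s3-a->s7; s3-b->s8; s4-a->s9; s4-b->s10; s5-a->s11; s5-b->s12; s6-a->s13; s6-b->s14; s7-a->s7; s7-b->s8; s8-a->s9; s8-b->s10; s9-a->s11; s9-b->s12; s10-a->s13; s10-b->s14; s11-a->s7; s11-b->s8; s12-a->s9; s12-b->s10; s13-a->s11; s13-b->s12; s14-a->s13; s14-b->s14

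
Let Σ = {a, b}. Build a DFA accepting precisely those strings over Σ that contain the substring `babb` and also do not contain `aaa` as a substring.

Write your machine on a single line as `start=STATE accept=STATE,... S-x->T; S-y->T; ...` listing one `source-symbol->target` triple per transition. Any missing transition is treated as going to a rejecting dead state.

start=S0; accept=S7,S8,S9; S0-a->S1; S0-b->S2; S1-a->S3; S1-b->S2; S2-a->S4; S2-b->S2; S3-a->S5; S3-b->S2; S4-a->S3; S4-b->S6; S5-a->S5; S5-b->S5; S6-a->S4; S6-b->S7; S7-a->S8; S7-b->S7; S8-a->S9; S8-b->S7; S9-a->S5; S9-b->S7

Handle the two conditions separately and then intersect. The first has 5 states tracking whether and how much of `babb` has been seen; the second has 4 states tracking partial matches of the forbidden pattern `aaa`. A product state is a pair (one from each), accepting exactly when both do. Minimizing collapses redundant product states.
        a   b  
>  S0   S1  S2 
   S1   S3  S2 
   S2   S4  S2 
   S3   S5  S2 
   S4   S3  S6 
   S5   S5  S5 
   S6   S4  S7 
 * S7   S8  S7 
 * S8   S9  S7 
 * S9   S5  S7 
(> = start, * = accepting)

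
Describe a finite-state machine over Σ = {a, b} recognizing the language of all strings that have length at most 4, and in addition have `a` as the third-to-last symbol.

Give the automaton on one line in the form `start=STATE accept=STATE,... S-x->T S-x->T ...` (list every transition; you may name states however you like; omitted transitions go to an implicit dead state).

Handle the two conditions separately and then intersect. One (6 states) tracks the input length, saturating at 5; the other (15 states) tracks the last 3 symbols read. Each combined state is a pair, one component from each; accept when both components accept. Minimizing collapses redundant product states.
9 states suffice.
        a   b  
>  S0   S1  S2 
   S1   S3  S4 
   S2   S5  S6 
   S3   S7  S7 
   S4   S8  S8 
   S5   S4  S4 
   S6   S6  S6 
 * S7   S8  S8 
 * S8   S6  S6 
(> = start, * = accepting)

start=S0 accept=S7,S8 S0-a->S1 S0-b->S2 S1-a->S3 S1-b->S4 S2-a->S5 S2-b->S6 S3-a->S7 S3-b->S7 S4-a->S8 S4-b->S8 S5-a->S4 S5-b->S4 S6-a->S6 S6-b->S6 S7-a->S8 S7-b->S8 S8-a->S6 S8-b->S6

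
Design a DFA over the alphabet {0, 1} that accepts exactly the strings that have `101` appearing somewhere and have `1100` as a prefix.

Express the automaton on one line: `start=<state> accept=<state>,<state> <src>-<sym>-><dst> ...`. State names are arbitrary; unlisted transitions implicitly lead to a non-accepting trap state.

start=q0 accept=q11 q0-0->q1 q0-1->q2 q1-0->q1 q1-1->q3 q2-0->q4 q2-1->q5 q3-0->q4 q3-1->q3 q4-0->q1 q4-1->q6 q5-0->q7 q5-1->q3 q6-0->q6 q6-1->q6 q7-0->q8 q7-1->q6 q8-0->q8 q8-1->q9 q9-0->q10 q9-1->q9 q10-0->q8 q10-1->q11 q11-0->q11 q11-1->q11

Handle the two conditions separately and then intersect. The first has 4 states tracking whether and how much of `101` has been seen; the second has 6 states tracking whether the input so far still matches the prefix `1100`. A product state is a pair (one from each), accepting exactly when both do.
A 12-state machine:
          0    1  
>  q0     q1   q2 
   q1     q1   q3 
   q2     q4   q5 
   q3     q4   q3 
   q4     q1   q6 
   q5     q7   q3 
   q6     q6   q6 
   q7     q8   q6 
   q8     q8   q9 
   q9    q10   q9 
   q10    q8  q11 
 * q11   q11  q11 
(> = start, * = accepting)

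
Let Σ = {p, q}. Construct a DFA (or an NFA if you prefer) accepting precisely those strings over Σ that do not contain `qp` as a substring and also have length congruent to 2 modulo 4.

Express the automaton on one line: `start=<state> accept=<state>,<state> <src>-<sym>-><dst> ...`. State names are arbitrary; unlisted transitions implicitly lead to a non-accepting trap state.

Handle the two conditions separately and then intersect. One (3 states) tracks partial matches of the forbidden pattern `qp`; the other (4 states) tracks the input length modulo 4. Each combined state is a pair, one component from each; accept when both components accept. Equivalent product states are then merged.
A 9-state machine:
       p  q 
>  A   B  C 
   B   D  E 
   C   F  E 
 * D   G  H 
 * E   F  H 
   F   F  F 
   G   A  I 
   H   F  I 
   I   F  C 
(> = start, * = accepting)

start=A accept=D,E A-p->B A-q->C B-p->D B-q->E C-p->F C-q->E D-p->G D-q->H E-p->F E-q->H F-p->F F-q->F G-p->A G-q->I H-p->F H-q->I I-p->F I-q->C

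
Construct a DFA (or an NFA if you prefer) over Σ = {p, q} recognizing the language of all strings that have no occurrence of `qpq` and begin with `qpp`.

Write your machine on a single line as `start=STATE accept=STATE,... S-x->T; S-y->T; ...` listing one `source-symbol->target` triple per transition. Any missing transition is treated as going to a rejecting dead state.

start=s0; accept=s4,s5,s6; s0-p->s1; s0-q->s2; s1-p->s1; s1-q->s1; s2-p->s3; s2-q->s1; s3-p->s4; s3-q->s1; s4-p->s4; s4-q->s5; s5-p->s6; s5-q->s5; s6-p->s4; s6-q->s1

Build one automaton per condition and run them in lockstep. One (4 states) tracks partial matches of the forbidden pattern `qpq`; the other (5 states) tracks whether the input so far still matches the prefix `qpp`. Each combined state is a pair, one component from each; accept when both components accept. After merging equivalent states the machine shrinks.
A 7-state machine:
        p   q  
>  s0   s1  s2 
   s1   s1  s1 
   s2   s3  s1 
   s3   s4  s1 
 * s4   s4  s5 
 * s5   s6  s5 
 * s6   s4  s1 
(> = start, * = accepting)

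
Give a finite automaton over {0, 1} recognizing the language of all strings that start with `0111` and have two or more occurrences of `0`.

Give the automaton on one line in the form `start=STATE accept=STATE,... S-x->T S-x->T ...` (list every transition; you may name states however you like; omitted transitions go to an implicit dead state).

start=q0 accept=q6 q0-0->q1 q0-1->q2 q1-0->q2 q1-1->q3 q2-0->q2 q2-1->q2 q3-0->q2 q3-1->q4 q4-0->q2 q4-1->q5 q5-0->q6 q5-1->q5 q6-0->q6 q6-1->q6

Build one automaton per condition and run them in lockstep. The first has 6 states tracking whether the input so far still matches the prefix `0111`; the second has 4 states tracking the count of `0`s, saturating at 3. A product state is a pair (one from each), accepting exactly when both do. Minimizing collapses redundant product states.
With 7 states:
        0   1  
>  q0   q1  q2 
   q1   q2  q3 
   q2   q2  q2 
   q3   q2  q4 
   q4   q2  q5 
   q5   q6  q5 
 * q6   q6  q6 
(> = start, * = accepting)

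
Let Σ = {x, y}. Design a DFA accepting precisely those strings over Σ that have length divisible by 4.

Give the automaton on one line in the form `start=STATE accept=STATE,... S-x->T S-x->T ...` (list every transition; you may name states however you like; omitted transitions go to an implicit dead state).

start=q0 accept=q0 q0-x->q1 q0-y->q1 q1-x->q2 q1-y->q2 q2-x->q3 q2-y->q3 q3-x->q0 q3-y->q0

Count input length modulo 4: every symbol advances one step around the cycle q0 → q1 → q2 → q3 → q0. Accept at q0.
With 4 states:
        x   y  
>* q0   q1  q1 
   q1   q2  q2 
   q2   q3  q3 
   q3   q0  q0 
(> = start, * = accepting)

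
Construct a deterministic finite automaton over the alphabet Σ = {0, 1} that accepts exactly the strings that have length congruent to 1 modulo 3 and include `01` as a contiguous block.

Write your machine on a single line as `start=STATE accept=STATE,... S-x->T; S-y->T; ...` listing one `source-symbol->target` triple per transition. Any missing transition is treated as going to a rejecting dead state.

start=S0; accept=S8; S0-0->S1; S0-1->S2; S1-0->S3; S1-1->S4; S2-0->S3; S2-1->S5; S3-0->S6; S3-1->S7; S4-0->S7; S4-1->S7; S5-0->S6; S5-1->S0; S6-0->S1; S6-1->S8; S7-0->S8; S7-1->S8; S8-0->S4; S8-1->S4

Run two small machines in parallel and take their product. One (3 states) tracks the input length modulo 3; the other (3 states) tracks whether and how much of `01` has been seen. Each combined state is a pair, one component from each; accept when both components accept.
A 9-state machine:
        0   1  
>  S0   S1  S2 
   S1   S3  S4 
   S2   S3  S5 
   S3   S6  S7 
   S4   S7  S7 
   S5   S6  S0 
   S6   S1  S8 
   S7   S8  S8 
 * S8   S4  S4 
(> = start, * = accepting)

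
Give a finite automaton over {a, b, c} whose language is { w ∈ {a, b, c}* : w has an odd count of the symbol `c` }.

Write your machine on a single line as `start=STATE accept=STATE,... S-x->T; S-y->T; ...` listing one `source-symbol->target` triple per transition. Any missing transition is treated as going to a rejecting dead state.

The only thing that matters is how many `c`s have appeared, reduced mod 2. Use one state per residue: S0 for 0, …, S1 for 1. Reading `c` moves to the next residue; anything else stays put. S1 is accepting.
With 2 states:
        a   b   c  
>  S0   S0  S0  S1 
 * S1   S1  S1  S0 
(> = start, * = accepting)

start=S0; accept=S1; S0-a->S0; S0-b->S0; S0-c->S1; S1-a->S1; S1-b->S1; S1-c->S0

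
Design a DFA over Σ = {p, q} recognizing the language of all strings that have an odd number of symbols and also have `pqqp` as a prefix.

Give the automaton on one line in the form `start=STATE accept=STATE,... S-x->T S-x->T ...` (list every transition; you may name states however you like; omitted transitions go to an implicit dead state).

Handle the two conditions separately and then intersect. The first has 2 states tracking the input length modulo 2; the second has 6 states tracking whether the input so far still matches the prefix `pqqp`. A product state is a pair (one from each), accepting exactly when both do. Minimizing collapses redundant product states.
A 7-state machine:
        p   q  
>  S0   S1  S2 
   S1   S2  S3 
   S2   S2  S2 
   S3   S2  S4 
   S4   S5  S2 
   S5   S6  S6 
 * S6   S5  S5 
(> = start, * = accepting)

start=S0 accept=S6 S0-p->S1 S0-q->S2 S1-p->S2 S1-q->S3 S2-p->S2 S2-q->S2 S3-p->S2 S3-q->S4 S4-p->S5 S4-q->S2 S5-p->S6 S5-q->S6 S6-p->S5 S6-q->S5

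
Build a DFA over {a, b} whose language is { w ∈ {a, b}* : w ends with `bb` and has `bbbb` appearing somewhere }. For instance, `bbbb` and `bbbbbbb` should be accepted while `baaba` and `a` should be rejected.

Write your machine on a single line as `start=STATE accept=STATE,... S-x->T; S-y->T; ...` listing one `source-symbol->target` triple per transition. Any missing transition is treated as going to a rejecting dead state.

Handle the two conditions separately and then intersect. The first has 3 states tracking how much of the suffix `bb` has currently been matched; the second has 5 states tracking whether and how much of `bbbb` has been seen. A product state is a pair (one from each), accepting exactly when both do.
With 7 states:
        a   b  
>  q0   q0  q1 
   q1   q0  q2 
   q2   q0  q3 
   q3   q0  q4 
 * q4   q5  q4 
   q5   q5  q6 
   q6   q5  q4 
(> = start, * = accepting)

start=q0; accept=q4; q0-a->q0; q0-b->q1; q1-a->q0; q1-b->q2; q2-a->q0; q2-b->q3; q3-a->q0; q3-b->q4; q4-a->q5; q4-b->q4; q5-a->q5; q5-b->q6; q6-a->q5; q6-b->q4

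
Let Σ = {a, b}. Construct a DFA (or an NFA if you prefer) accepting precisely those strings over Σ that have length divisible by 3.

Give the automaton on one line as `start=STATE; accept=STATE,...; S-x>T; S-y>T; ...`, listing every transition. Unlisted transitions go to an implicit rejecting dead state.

start=q0; accept=q0; q0-a>q1; q0-b>q1; q1-a>q2; q1-b>q2; q2-a>q0; q2-b>q0

Count input length modulo 3: every symbol advances one step around the cycle q0 → q1 → q2 → q0. Accept at q0.
3 states suffice.
        a   b  
>* q0   q1  q1 
   q1   q2  q2 
   q2   q0  q0 
(> = start, * = accepting)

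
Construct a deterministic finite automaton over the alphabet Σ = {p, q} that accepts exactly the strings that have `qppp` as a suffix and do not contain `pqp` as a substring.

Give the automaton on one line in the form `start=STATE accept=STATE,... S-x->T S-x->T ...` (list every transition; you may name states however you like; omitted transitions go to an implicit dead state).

start=A accept=H A-p->B A-q->C B-p->B B-q->D C-p->E C-q->C D-p->F D-q->C E-p->G E-q->D F-p->F F-q->F G-p->H G-q->D H-p->B H-q->D

Build one automaton per condition and run them in lockstep. The first has 5 states tracking how much of the suffix `qppp` has currently been matched; the second has 4 states tracking partial matches of the forbidden pattern `pqp`. A product state is a pair (one from each), accepting exactly when both do. After merging equivalent states the machine shrinks.
An 8-state machine:
       p  q 
>  A   B  C 
   B   B  D 
   C   E  C 
   D   F  C 
   E   G  D 
   F   F  F 
   G   H  D 
 * H   B  D 
(> = start, * = accepting)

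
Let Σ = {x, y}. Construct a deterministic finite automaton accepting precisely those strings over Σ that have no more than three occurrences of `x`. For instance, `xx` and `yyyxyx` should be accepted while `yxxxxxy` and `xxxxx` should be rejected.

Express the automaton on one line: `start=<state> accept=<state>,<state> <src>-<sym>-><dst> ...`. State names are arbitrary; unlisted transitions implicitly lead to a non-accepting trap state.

Count `x`s, saturating at 4: states A through D mean 0 through 3 `x`s seen; E means more than 3. Each `x` increments (capped at E); other symbols loop. Accept from {A, B, C, D}.
A 5-state machine:
       x  y 
>* A   B  A 
 * B   C  B 
 * C   D  C 
 * D   E  D 
   E   E  E 
(> = start, * = accepting)

start=A accept=A,B,C,D A-x->B A-y->A B-x->C B-y->B C-x->D C-y->C D-x->E D-y->D E-x->E E-y->E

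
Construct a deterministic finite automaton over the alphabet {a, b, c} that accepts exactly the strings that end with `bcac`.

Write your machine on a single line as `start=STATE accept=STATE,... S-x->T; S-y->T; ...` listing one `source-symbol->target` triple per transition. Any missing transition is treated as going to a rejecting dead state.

Remember how much of `bcac` the current input suffix matches. State q0 means no match yet; q1 means the last symbol is `b`; q2 means the last 2 symbols are `bc`; q3 means the last 3 symbols are `bca`; q4 means the last 4 symbols are `bcac`. Only q4 accepts. On a mismatch, fall back to the longest proper suffix that is still a prefix of `bcac`.
A 5-state machine:
        a   b   c  
>  q0   q0  q1  q0 
   q1   q0  q1  q2 
   q2   q3  q1  q0 
   q3   q0  q1  q4 
 * q4   q0  q1  q0 
(> = start, * = accepting)

start=q0; accept=q4; q0-a->q0; q0-b->q1; q0-c->q0; q1-a->q0; q1-b->q1; q1-c->q2; q2-a->q3; q2-b->q1; q2-c->q0; q3-a->q0; q3-b->q1; q3-c->q4; q4-a->q0; q4-b->q1; q4-c->q0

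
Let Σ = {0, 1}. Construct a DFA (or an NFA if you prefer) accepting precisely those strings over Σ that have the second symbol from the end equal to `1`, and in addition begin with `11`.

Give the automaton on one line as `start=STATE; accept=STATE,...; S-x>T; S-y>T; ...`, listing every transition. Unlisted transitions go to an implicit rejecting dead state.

start=s0; accept=s3,s4; s0-0>s1; s0-1>s2; s1-0>s1; s1-1>s1; s2-0>s1; s2-1>s3; s3-0>s4; s3-1>s3; s4-0>s5; s4-1>s6; s5-0>s5; s5-1>s6; s6-0>s4; s6-1>s3

Build one automaton per condition and run them in lockstep. The first has 7 states tracking the last 2 symbols read; the second has 4 states tracking whether the input so far still matches the prefix `11`. A product state is a pair (one from each), accepting exactly when both do. Minimizing collapses redundant product states.
7 states suffice.
        0   1  
>  s0   s1  s2 
   s1   s1  s1 
   s2   s1  s3 
 * s3   s4  s3 
 * s4   s5  s6 
   s5   s5  s6 
   s6   s4  s3 
(> = start, * = accepting)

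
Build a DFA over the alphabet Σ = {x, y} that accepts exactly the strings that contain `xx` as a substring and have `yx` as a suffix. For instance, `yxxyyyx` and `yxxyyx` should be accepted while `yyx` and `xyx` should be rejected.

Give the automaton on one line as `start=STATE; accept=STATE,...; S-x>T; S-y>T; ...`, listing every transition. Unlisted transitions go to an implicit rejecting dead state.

start=s0; accept=s6; s0-x>s1; s0-y>s2; s1-x>s3; s1-y>s2; s2-x>s4; s2-y>s2; s3-x>s3; s3-y>s5; s4-x>s3; s4-y>s2; s5-x>s6; s5-y>s5; s6-x>s3; s6-y>s5

Handle the two conditions separately and then intersect. One (3 states) tracks whether and how much of `xx` has been seen; the other (3 states) tracks how much of the suffix `yx` has currently been matched. Each combined state is a pair, one component from each; accept when both components accept.
        x   y  
>  s0   s1  s2 
   s1   s3  s2 
   s2   s4  s2 
   s3   s3  s5 
   s4   s3  s2 
   s5   s6  s5 
 * s6   s3  s5 
(> = start, * = accepting)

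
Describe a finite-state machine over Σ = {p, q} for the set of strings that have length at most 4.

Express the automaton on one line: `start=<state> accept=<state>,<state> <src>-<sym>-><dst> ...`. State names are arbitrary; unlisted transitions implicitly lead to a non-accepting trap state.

We only need to distinguish lengths 0, 1, …, 4, and '>4'. Chain s0 → s1 → s2 → s3 → s4 → s5 on every symbol, with s5 looping. Accepting states: {s0, s1, s2, s3, s4}.
        p   q  
>* s0   s1  s1 
 * s1   s2  s2 
 * s2   s3  s3 
 * s3   s4  s4 
 * s4   s5  s5 
   s5   s5  s5 
(> = start, * = accepting)

start=s0 accept=s0,s1,s2,s3,s4 s0-p->s1 s0-q->s1 s1-p->s2 s1-q->s2 s2-p->s3 s2-q->s3 s3-p->s4 s3-q->s4 s4-p->s5 s4-q->s5 s5-p->s5 s5-q->s5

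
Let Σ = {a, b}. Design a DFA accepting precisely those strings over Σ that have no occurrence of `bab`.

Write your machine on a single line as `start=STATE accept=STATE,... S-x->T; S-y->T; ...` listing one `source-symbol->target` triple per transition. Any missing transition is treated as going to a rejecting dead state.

start=s0; accept=s0,s1,s2; s0-a->s0; s0-b->s1; s1-a->s2; s1-b->s1; s2-a->s0; s2-b->s3; s3-a->s3; s3-b->s3

Track partial matches of the forbidden pattern `bab`. State s3 is a dead state reached once `bab` has occurred; every other state accepts. s0 means no part of `bab` is currently matched.
        a   b  
>* s0   s0  s1 
 * s1   s2  s1 
 * s2   s0  s3 
   s3   s3  s3 
(> = start, * = accepting)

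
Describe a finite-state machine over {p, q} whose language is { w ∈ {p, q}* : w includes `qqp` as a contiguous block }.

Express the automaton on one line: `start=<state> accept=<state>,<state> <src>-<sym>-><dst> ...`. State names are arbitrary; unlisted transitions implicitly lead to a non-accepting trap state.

start=S0 accept=S3 S0-p->S0 S0-q->S1 S1-p->S0 S1-q->S2 S2-p->S3 S2-q->S2 S3-p->S3 S3-q->S3

Track how much of `qqp` has been matched so far: state S0 is no progress, S3 is the absorbing accept state reached once `qqp` has occurred. Intermediate states record partial matches; on a mismatch, fall back to the longest reusable overlap.
        p   q  
>  S0   S0  S1 
   S1   S0  S2 
   S2   S3  S2 
 * S3   S3  S3 
(> = start, * = accepting)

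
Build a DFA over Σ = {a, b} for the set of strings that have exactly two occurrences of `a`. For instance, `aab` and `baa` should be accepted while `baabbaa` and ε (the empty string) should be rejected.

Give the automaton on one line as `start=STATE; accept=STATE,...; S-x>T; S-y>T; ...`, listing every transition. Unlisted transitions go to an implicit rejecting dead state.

start=q0; accept=q2; q0-a>q1; q0-b>q0; q1-a>q2; q1-b>q1; q2-a>q3; q2-b>q2; q3-a>q3; q3-b>q3

Count `a`s, saturating at 3: states q0 through q2 mean 0 through 2 `a`s seen; q3 means more than 2. Each `a` increments (capped at q3); other symbols loop. Accept from {q2}.
With 4 states:
        a   b  
>  q0   q1  q0 
   q1   q2  q1 
 * q2   q3  q2 
   q3   q3  q3 
(> = start, * = accepting)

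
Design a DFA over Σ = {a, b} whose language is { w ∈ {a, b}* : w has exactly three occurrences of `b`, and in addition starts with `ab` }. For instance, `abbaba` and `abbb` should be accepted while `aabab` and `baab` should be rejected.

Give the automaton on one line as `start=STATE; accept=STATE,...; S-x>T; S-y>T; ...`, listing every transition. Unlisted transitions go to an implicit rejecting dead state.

start=S0; accept=S5; S0-a>S1; S0-b>S2; S1-a>S2; S1-b>S3; S2-a>S2; S2-b>S2; S3-a>S3; S3-b>S4; S4-a>S4; S4-b>S5; S5-a>S5; S5-b>S2

Handle the two conditions separately and then intersect. The first has 5 states tracking the count of `b`s, saturating at 4; the second has 4 states tracking whether the input so far still matches the prefix `ab`. A product state is a pair (one from each), accepting exactly when both do. Equivalent product states are then merged.
A 6-state machine:
        a   b  
>  S0   S1  S2 
   S1   S2  S3 
   S2   S2  S2 
   S3   S3  S4 
   S4   S4  S5 
 * S5   S5  S2 
(> = start, * = accepting)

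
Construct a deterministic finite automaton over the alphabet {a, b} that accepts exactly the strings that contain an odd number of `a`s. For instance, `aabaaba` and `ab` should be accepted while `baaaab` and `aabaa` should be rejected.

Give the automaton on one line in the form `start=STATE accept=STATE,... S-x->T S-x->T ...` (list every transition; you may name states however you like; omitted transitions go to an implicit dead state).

start=s0 accept=s1 s0-a->s1 s0-b->s0 s1-a->s0 s1-b->s1

Keep the running count of `a`s modulo 2: each `a` advances along the cycle s0 → s1 → s0 while other symbols loop. Accept at s1.
With 2 states:
        a   b  
>  s0   s1  s0 
 * s1   s0  s1 
(> = start, * = accepting)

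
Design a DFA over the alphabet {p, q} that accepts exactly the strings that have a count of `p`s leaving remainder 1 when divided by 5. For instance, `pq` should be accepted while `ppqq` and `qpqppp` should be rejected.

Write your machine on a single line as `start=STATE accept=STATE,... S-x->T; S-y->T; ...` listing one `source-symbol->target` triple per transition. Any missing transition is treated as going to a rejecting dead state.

start=S0; accept=S1; S0-p->S1; S0-q->S0; S1-p->S2; S1-q->S1; S2-p->S3; S2-q->S2; S3-p->S4; S3-q->S3; S4-p->S0; S4-q->S4

The only thing that matters is how many `p`s have appeared, reduced mod 5. Use one state per residue: S0 for 0, …, S4 for 4. Reading `p` moves to the next residue; anything else stays put. S1 is accepting.
        p   q  
>  S0   S1  S0 
 * S1   S2  S1 
   S2   S3  S2 
   S3   S4  S3 
   S4   S0  S4 
(> = start, * = accepting)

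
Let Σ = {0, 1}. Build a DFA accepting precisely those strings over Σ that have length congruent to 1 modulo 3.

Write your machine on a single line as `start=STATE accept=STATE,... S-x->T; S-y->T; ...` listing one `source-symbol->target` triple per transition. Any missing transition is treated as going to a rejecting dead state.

start=s0; accept=s1; s0-0->s1; s0-1->s1; s1-0->s2; s1-1->s2; s2-0->s0; s2-1->s0

Count input length modulo 3: every symbol advances one step around the cycle s0 → s1 → s2 → s0. Accept at s1.
        0   1  
>  s0   s1  s1 
 * s1   s2  s2 
   s2   s0  s0 
(> = start, * = accepting)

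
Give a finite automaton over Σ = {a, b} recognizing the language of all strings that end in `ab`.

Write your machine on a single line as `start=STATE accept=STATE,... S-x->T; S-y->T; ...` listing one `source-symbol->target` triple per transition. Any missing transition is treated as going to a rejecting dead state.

Let each state record the length of the longest suffix of the input read so far that is also a prefix of `ab`. q1 means the last symbol is `a`; q2 means the last 2 symbols are `ab`. Accept only at q2, where the string currently ends in `ab`.
With 3 states:
        a   b  
>  q0   q1  q0 
   q1   q1  q2 
 * q2   q1  q0 
(> = start, * = accepting)

start=q0; accept=q2; q0-a->q1; q0-b->q0; q1-a->q1; q1-b->q2; q2-a->q1; q2-b->q0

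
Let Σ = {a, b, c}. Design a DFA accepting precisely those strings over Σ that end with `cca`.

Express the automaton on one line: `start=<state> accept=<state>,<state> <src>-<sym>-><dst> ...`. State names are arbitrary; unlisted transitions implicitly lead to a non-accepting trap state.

start=S0 accept=S3 S0-a->S0 S0-b->S0 S0-c->S1 S1-a->S0 S1-b->S0 S1-c->S2 S2-a->S3 S2-b->S0 S2-c->S2 S3-a->S0 S3-b->S0 S3-c->S1

Remember how much of `cca` the current input suffix matches. State S0 means no match yet; S1 means the last symbol is `c`; S2 means the last 2 symbols are `cc`; S3 means the last 3 symbols are `cca`. Only S3 accepts. On a mismatch, fall back to the longest proper suffix that is still a prefix of `cca`.
        a   b   c  
>  S0   S0  S0  S1 
   S1   S0  S0  S2 
   S2   S3  S0  S2 
 * S3   S0  S0  S1 
(> = start, * = accepting)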